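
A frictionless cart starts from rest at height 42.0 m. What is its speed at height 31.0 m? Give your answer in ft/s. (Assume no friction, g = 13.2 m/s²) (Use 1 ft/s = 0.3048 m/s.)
mgh₁ = mgh₂ + ½mv² ⇒ v = √(2g(h₁−h₂)) = √(2·13.2·11.0) = 17.0411 m/s = 55.91 ft/s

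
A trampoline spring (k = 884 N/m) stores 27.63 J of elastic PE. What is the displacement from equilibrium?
x = √(2·PE/k) = √(2·27.63/884) = 0.25 m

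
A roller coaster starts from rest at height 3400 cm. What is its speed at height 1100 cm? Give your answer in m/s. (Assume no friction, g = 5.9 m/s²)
Convert to SI: h₁−h₂ = 23.0 m
mgh₁ = mgh₂ + ½mv² ⇒ v = √(2g(h₁−h₂)) = √(2·5.9·23.0) = 16.47 m/s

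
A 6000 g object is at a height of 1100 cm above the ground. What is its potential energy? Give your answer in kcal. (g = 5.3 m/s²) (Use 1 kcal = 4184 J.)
Convert to SI: m = 6.0 kg, h = 11.0 m
PE = mgh = (6.0)(5.3)(11.0) = 349.8 J = 0.0836 kcal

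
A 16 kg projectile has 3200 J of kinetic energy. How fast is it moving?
v = √(2·KE/m) = √(2·3200/16) = 20.0 m/s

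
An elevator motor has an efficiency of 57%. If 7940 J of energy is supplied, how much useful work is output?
W_out = η·W_in = 0.57·7940 = 4525.8 J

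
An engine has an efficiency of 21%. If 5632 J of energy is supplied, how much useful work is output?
W_out = η·W_in = 0.21·5632 = 1182.72 J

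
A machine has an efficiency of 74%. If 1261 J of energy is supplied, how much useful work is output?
W_out = η·W_in = 0.74·1261 = 933.14 J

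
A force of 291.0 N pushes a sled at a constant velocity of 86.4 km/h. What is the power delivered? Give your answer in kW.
Convert to SI: F = 291.0 N, v = 24.0 m/s
P = Fv = (291.0)(24.0) = 6984.0 W = 6.984 kW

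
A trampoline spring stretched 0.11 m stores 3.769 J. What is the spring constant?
k = 2·PE/x² = 2·3.769/(0.11)² = 623.0 N/m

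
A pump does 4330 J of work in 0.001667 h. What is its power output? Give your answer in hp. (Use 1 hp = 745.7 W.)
Convert to SI: W = 4330.0 J, t = 6.0012 s
P = W/t = 4330.0/6.0012 = 721.522 W = 0.9676 hp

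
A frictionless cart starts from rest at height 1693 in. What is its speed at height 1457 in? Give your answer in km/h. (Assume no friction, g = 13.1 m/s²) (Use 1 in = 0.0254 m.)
Convert to SI: h₁−h₂ = 5.9944 m
mgh₁ = mgh₂ + ½mv² ⇒ v = √(2g(h₁−h₂)) = √(2·13.1·5.9944) = 12.5321 m/s = 45.12 km/h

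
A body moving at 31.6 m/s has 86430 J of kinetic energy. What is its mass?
m = 2·KE/v² = 2·86430/(31.6)² = 173.1 kg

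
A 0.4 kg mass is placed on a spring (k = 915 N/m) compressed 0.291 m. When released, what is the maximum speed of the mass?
½kx² = ½mv² ⇒ v = x√(k/m) = (0.291)√(915/0.4) = 13.92 m/s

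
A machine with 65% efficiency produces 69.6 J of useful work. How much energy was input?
W_in = W_out/η = 69.6/0.65 = 107.1 J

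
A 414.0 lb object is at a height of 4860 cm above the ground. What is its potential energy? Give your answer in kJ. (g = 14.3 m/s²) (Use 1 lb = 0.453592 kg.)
Convert to SI: m = 187.787 kg, h = 48.6 m
PE = mgh = (187.787)(14.3)(48.6) = 130508 J = 130.5 kJ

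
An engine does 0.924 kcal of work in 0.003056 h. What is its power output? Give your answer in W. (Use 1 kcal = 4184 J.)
Convert to SI: W = 3866.02 J, t = 11.0016 s
P = W/t = 3866.02/11.0016 = 351.4 W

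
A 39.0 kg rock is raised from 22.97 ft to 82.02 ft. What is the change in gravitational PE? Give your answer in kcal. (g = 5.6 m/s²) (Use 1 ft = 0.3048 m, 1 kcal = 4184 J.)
Convert to SI: m = 39.0 kg, Δh = 17.9984 m
ΔPE = mgΔh = (39.0)(5.6)(17.9984) = 3930.86 J = 0.9395 kcal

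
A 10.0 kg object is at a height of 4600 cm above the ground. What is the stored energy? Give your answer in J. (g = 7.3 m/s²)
Convert to SI: m = 10.0 kg, h = 46.0 m
PE = mgh = (10.0)(7.3)(46.0) = 3358 J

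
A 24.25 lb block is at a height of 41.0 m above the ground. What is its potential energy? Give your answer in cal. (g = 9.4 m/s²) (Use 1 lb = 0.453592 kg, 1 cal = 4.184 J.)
Convert to SI: m = 10.9996 kg, h = 41.0 m
PE = mgh = (10.9996)(9.4)(41.0) = 4239.25 J = 1013 cal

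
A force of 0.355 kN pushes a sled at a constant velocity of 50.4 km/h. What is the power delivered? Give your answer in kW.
Convert to SI: F = 355.0 N, v = 14.0 m/s
P = Fv = (355.0)(14.0) = 4970.0 W = 4.97 kW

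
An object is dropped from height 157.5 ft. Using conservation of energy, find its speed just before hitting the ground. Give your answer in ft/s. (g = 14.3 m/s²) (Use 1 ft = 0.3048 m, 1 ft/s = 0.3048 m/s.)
Convert to SI: h = 48.006 m
mgh = ½mv² ⇒ v = √(2gh) = √(2·14.3·48.006) = 37.0536 m/s = 121.6 ft/s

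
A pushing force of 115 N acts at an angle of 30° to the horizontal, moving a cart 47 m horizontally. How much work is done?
W = F·d·cosθ = (115)(47)cos(30°) = 4681 J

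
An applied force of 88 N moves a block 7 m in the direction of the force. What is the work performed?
W = F·d = (88)(7) = 616.0 J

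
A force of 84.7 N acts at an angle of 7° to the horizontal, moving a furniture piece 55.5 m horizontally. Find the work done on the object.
W = F·d·cosθ = (84.7)(55.5)cos(7°) = 4666 J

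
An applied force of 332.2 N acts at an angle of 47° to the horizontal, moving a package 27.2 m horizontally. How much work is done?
W = F·d·cosθ = (332.2)(27.2)cos(47°) = 6162 J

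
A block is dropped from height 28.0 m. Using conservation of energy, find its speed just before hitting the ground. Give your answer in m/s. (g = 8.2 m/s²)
mgh = ½mv² ⇒ v = √(2gh) = √(2·8.2·28.0) = 21.43 m/s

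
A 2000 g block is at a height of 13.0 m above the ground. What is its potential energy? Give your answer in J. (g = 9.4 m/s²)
Convert to SI: m = 2.0 kg, h = 13.0 m
PE = mgh = (2.0)(9.4)(13.0) = 244.4 J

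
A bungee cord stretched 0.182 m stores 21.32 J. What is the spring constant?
k = 2·PE/x² = 2·21.32/(0.182)² = 1287 N/m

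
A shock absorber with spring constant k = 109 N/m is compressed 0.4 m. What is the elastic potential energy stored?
PE = ½kx² = ½(109)(0.4)² = 8.72 J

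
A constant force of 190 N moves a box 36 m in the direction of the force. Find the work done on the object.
W = F·d = (190)(36) = 6840 J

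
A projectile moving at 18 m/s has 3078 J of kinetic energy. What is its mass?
m = 2·KE/v² = 2·3078/(18)² = 19.0 kg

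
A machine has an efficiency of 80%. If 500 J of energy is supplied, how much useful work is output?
W_out = η·W_in = 0.8·500 = 400.0 J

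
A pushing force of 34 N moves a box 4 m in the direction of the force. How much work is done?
W = F·d = (34)(4) = 136.0 J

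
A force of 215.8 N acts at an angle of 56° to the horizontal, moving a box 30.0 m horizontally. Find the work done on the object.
W = F·d·cosθ = (215.8)(30.0)cos(56°) = 3620 J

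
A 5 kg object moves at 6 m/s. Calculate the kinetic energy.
KE = ½mv² = ½(5)(6)² = 90.0 J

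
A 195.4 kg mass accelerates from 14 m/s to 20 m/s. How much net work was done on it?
W = ΔKE = ½m(v₂² − v₁²) = ½(195.4)(20² − 14²) = 19930.8 J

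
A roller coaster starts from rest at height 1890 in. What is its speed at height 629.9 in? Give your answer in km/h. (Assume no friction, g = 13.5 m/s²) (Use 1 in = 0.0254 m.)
Convert to SI: h₁−h₂ = 32.0065 m
mgh₁ = mgh₂ + ½mv² ⇒ v = √(2g(h₁−h₂)) = √(2·13.5·32.0065) = 29.3969 m/s = 105.8 km/h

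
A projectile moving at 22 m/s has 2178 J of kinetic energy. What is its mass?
m = 2·KE/v² = 2·2178/(22)² = 9.0 kg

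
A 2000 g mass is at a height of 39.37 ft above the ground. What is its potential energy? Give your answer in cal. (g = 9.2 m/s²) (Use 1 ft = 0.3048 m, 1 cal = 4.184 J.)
Convert to SI: m = 2.0 kg, h = 12.0 m
PE = mgh = (2.0)(9.2)(12.0) = 220.8 J = 52.77 cal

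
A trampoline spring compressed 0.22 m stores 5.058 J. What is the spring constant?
k = 2·PE/x² = 2·5.058/(0.22)² = 209.0 N/m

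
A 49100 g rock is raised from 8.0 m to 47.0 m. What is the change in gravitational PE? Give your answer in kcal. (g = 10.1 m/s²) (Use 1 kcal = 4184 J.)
Convert to SI: m = 49.1 kg, Δh = 39.0 m
ΔPE = mgΔh = (49.1)(10.1)(39.0) = 19340.5 J = 4.622 kcal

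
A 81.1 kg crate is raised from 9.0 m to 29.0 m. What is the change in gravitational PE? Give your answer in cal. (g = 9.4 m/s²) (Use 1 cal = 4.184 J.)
ΔPE = mgΔh = (81.1)(9.4)(20.0) = 15246.8 J = 3644 cal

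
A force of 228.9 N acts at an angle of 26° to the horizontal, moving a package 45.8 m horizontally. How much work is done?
W = F·d·cosθ = (228.9)(45.8)cos(26°) = 9423 J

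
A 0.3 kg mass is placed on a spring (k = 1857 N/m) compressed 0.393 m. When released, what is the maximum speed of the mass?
½kx² = ½mv² ⇒ v = x√(k/m) = (0.393)√(1857/0.3) = 30.92 m/s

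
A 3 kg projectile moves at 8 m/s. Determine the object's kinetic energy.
KE = ½mv² = ½(3)(8)² = 96.0 J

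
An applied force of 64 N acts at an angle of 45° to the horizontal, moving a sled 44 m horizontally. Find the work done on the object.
W = F·d·cosθ = (64)(44)cos(45°) = 1991 J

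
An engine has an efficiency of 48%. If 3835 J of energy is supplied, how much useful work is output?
W_out = η·W_in = 0.48·3835 = 1840.8 J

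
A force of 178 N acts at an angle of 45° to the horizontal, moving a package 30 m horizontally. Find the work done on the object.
W = F·d·cosθ = (178)(30)cos(45°) = 3776 J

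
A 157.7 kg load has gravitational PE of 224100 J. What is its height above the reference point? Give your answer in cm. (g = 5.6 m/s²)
h = PE/(mg) = 224100/(157.7·5.6) = 253.759 m = 25380 cm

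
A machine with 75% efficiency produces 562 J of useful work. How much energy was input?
W_in = W_out/η = 562/0.75 = 749.3 J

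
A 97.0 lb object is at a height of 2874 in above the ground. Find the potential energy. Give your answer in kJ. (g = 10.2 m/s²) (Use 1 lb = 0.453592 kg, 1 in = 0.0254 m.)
Convert to SI: m = 43.9984 kg, h = 72.9996 m
PE = mgh = (43.9984)(10.2)(72.9996) = 32761.0 J = 32.76 kJ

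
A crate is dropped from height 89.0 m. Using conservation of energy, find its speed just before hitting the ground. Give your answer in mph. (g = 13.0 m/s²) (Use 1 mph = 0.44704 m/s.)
mgh = ½mv² ⇒ v = √(2gh) = √(2·13.0·89.0) = 48.1041 m/s = 107.6 mph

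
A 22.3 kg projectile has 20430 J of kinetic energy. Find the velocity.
v = √(2·KE/m) = √(2·20430/22.3) = 42.81 m/s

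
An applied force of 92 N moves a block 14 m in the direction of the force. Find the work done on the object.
W = F·d = (92)(14) = 1288 J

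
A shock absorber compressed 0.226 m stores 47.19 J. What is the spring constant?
k = 2·PE/x² = 2·47.19/(0.226)² = 1848 N/m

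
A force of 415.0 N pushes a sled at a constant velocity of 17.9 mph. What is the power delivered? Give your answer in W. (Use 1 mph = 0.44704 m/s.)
Convert to SI: F = 415.0 N, v = 8.00202 m/s
P = Fv = (415.0)(8.00202) = 3321 W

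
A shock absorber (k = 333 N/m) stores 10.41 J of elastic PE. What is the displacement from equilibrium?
x = √(2·PE/k) = √(2·10.41/333) = 0.25 m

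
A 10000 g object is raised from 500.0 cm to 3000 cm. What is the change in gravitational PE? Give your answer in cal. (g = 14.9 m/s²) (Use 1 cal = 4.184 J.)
Convert to SI: m = 10.0 kg, Δh = 25.0 m
ΔPE = mgΔh = (10.0)(14.9)(25.0) = 3725.0 J = 890.3 cal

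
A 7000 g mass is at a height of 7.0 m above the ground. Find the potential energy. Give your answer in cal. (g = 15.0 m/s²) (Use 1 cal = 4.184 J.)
Convert to SI: m = 7.0 kg, h = 7.0 m
PE = mgh = (7.0)(15.0)(7.0) = 735.0 J = 175.7 cal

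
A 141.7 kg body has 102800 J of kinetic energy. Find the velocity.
v = √(2·KE/m) = √(2·102800/141.7) = 38.09 m/s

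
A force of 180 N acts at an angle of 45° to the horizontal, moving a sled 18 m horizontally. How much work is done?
W = F·d·cosθ = (180)(18)cos(45°) = 2291 J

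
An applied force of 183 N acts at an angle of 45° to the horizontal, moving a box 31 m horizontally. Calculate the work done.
W = F·d·cosθ = (183)(31)cos(45°) = 4011 J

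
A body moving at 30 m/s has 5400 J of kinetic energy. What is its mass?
m = 2·KE/v² = 2·5400/(30)² = 12.0 kg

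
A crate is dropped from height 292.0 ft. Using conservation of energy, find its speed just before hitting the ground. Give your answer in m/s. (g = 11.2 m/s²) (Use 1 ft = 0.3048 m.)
Convert to SI: h = 89.0016 m
mgh = ½mv² ⇒ v = √(2gh) = √(2·11.2·89.0016) = 44.65 m/s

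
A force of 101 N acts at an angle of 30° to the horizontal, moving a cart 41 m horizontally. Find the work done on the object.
W = F·d·cosθ = (101)(41)cos(30°) = 3586 J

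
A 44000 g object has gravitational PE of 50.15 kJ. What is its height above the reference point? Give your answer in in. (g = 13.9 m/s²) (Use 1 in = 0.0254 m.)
Convert to SI: m = 44.0 kg, PE = 50150.0 J
h = PE/(mg) = 50150.0/(44.0·13.9) = 81.998 m = 3228 in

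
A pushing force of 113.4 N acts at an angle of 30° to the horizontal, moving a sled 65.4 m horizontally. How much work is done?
W = F·d·cosθ = (113.4)(65.4)cos(30°) = 6423 J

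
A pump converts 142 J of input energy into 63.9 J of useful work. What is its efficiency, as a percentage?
η = W_out/W_in = 63.9/142 = 45.0%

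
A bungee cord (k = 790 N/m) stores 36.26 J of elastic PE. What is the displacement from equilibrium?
x = √(2·PE/k) = √(2·36.26/790) = 0.303 m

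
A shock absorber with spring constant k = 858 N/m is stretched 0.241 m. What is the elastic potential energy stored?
PE = ½kx² = ½(858)(0.241)² = 24.92 J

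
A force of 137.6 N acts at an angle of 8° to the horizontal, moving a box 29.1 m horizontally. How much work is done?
W = F·d·cosθ = (137.6)(29.1)cos(8°) = 3965 J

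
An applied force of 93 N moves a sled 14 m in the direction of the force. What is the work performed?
W = F·d = (93)(14) = 1302 J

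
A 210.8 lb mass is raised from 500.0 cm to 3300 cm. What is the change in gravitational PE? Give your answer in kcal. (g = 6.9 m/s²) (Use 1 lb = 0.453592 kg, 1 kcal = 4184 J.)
Convert to SI: m = 95.6172 kg, Δh = 28.0 m
ΔPE = mgΔh = (95.6172)(6.9)(28.0) = 18473.2 J = 4.415 kcal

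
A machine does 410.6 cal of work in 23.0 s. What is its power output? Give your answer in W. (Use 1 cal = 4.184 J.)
Convert to SI: W = 1717.95 J, t = 23.0 s
P = W/t = 1717.95/23.0 = 74.69 W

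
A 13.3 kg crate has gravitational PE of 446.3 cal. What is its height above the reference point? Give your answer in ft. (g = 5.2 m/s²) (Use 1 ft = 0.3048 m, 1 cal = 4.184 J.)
Convert to SI: m = 13.3 kg, PE = 1867.32 J
h = PE/(mg) = 1867.32/(13.3·5.2) = 27.0 m = 88.58 ft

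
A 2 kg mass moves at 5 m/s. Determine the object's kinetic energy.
KE = ½mv² = ½(2)(5)² = 25.0 J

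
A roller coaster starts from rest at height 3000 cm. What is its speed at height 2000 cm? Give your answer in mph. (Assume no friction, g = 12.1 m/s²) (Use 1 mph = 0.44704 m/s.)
Convert to SI: h₁−h₂ = 10.0 m
mgh₁ = mgh₂ + ½mv² ⇒ v = √(2g(h₁−h₂)) = √(2·12.1·10.0) = 15.5563 m/s = 34.8 mph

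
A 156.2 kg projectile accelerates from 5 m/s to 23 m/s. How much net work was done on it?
W = ΔKE = ½m(v₂² − v₁²) = ½(156.2)(23² − 5²) = 39362.4 J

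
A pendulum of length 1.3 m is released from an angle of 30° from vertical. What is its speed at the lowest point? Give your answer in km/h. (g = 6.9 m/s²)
h = L(1 − cosθ) = 1.3(1 − cos30°) = 0.174167 m
v = √(2gh) = √(2·6.9·0.174167) = 1.55032 m/s = 5.581 km/h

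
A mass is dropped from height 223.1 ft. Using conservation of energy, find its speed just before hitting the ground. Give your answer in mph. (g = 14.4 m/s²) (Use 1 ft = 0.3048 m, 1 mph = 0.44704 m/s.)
Convert to SI: h = 68.0009 m
mgh = ½mv² ⇒ v = √(2gh) = √(2·14.4·68.0009) = 44.2541 m/s = 98.99 mph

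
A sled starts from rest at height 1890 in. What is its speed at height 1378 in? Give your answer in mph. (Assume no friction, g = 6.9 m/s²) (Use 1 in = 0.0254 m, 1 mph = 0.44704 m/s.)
Convert to SI: h₁−h₂ = 13.0048 m
mgh₁ = mgh₂ + ½mv² ⇒ v = √(2g(h₁−h₂)) = √(2·6.9·13.0048) = 13.3965 m/s = 29.97 mph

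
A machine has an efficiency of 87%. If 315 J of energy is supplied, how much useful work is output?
W_out = η·W_in = 0.87·315 = 274.05 J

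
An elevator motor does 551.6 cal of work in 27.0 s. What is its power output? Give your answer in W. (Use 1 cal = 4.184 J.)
Convert to SI: W = 2307.89 J, t = 27.0 s
P = W/t = 2307.89/27.0 = 85.48 W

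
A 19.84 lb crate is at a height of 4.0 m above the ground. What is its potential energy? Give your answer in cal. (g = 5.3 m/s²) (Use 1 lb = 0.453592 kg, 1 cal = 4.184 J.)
Convert to SI: m = 8.99927 kg, h = 4.0 m
PE = mgh = (8.99927)(5.3)(4.0) = 190.784 J = 45.6 cal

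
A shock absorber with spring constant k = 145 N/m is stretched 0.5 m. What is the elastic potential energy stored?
PE = ½kx² = ½(145)(0.5)² = 18.13 J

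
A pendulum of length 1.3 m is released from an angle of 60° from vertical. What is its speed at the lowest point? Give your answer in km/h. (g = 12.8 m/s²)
h = L(1 − cosθ) = 1.3(1 − cos60°) = 0.65 m
v = √(2gh) = √(2·12.8·0.65) = 4.07922 m/s = 14.69 km/h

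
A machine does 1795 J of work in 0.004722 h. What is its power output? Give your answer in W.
Convert to SI: W = 1795.0 J, t = 16.9992 s
P = W/t = 1795.0/16.9992 = 105.6 W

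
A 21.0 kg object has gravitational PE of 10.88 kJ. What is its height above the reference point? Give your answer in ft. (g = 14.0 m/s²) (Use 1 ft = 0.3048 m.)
Convert to SI: m = 21.0 kg, PE = 10880.0 J
h = PE/(mg) = 10880.0/(21.0·14.0) = 37.0068 m = 121.4 ft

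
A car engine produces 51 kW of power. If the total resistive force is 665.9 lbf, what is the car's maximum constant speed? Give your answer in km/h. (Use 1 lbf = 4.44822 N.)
Convert to SI: F = 2962.07 N
P = Fv ⇒ v = P/F = 51000 W/2962.07 N = 17.2177 m/s = 61.98 km/h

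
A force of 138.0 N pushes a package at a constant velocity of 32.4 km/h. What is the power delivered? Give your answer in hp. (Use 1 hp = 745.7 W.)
Convert to SI: F = 138.0 N, v = 9.0 m/s
P = Fv = (138.0)(9.0) = 1242.0 W = 1.666 hp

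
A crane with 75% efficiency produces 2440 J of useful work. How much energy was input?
W_in = W_out/η = 2440/0.75 = 3253 J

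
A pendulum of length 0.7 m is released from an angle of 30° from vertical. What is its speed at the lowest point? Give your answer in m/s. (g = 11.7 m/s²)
h = L(1 − cosθ) = 0.7(1 − cos30°) = 0.0937822 m
v = √(2gh) = √(2·11.7·0.0937822) = 1.481 m/s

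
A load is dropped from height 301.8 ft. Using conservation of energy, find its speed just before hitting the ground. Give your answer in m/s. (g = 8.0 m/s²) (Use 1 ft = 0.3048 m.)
Convert to SI: h = 91.9886 m
mgh = ½mv² ⇒ v = √(2gh) = √(2·8.0·91.9886) = 38.36 m/s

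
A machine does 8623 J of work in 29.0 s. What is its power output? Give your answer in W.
P = W/t = 8623.0/29.0 = 297.3 W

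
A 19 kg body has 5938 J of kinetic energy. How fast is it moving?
v = √(2·KE/m) = √(2·5938/19) = 25.0 m/s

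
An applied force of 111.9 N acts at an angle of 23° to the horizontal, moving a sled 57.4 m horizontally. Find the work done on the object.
W = F·d·cosθ = (111.9)(57.4)cos(23°) = 5912 J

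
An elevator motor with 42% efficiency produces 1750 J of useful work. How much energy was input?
W_in = W_out/η = 1750/0.42 = 4167 J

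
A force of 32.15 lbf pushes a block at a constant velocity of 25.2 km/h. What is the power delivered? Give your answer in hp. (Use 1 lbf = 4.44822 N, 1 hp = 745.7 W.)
Convert to SI: F = 143.01 N, v = 7.0 m/s
P = Fv = (143.01)(7.0) = 1001.07 W = 1.342 hp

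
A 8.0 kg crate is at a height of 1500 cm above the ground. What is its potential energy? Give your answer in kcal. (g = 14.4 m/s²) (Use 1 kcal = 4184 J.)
Convert to SI: m = 8.0 kg, h = 15.0 m
PE = mgh = (8.0)(14.4)(15.0) = 1728.0 J = 0.413 kcal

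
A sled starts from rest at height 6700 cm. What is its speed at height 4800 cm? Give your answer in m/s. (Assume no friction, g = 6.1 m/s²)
Convert to SI: h₁−h₂ = 19.0 m
mgh₁ = mgh₂ + ½mv² ⇒ v = √(2g(h₁−h₂)) = √(2·6.1·19.0) = 15.22 m/s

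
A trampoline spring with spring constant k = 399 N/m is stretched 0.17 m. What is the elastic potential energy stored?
PE = ½kx² = ½(399)(0.17)² = 5.766 J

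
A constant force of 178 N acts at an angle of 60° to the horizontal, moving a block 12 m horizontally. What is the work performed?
W = F·d·cosθ = (178)(12)cos(60°) = 1068 J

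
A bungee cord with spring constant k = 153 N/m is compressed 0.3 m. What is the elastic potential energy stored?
PE = ½kx² = ½(153)(0.3)² = 6.885 J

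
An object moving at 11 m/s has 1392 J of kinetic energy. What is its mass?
m = 2·KE/v² = 2·1392/(11)² = 23.01 kg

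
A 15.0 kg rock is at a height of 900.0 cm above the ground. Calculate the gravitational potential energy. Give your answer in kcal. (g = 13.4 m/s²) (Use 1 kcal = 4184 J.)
Convert to SI: m = 15.0 kg, h = 9.0 m
PE = mgh = (15.0)(13.4)(9.0) = 1809.0 J = 0.4324 kcal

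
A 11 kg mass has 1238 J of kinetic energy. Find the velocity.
v = √(2·KE/m) = √(2·1238/11) = 15.0 m/s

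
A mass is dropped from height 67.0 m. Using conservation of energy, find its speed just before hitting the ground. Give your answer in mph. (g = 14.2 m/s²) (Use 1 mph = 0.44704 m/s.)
mgh = ½mv² ⇒ v = √(2gh) = √(2·14.2·67.0) = 43.6211 m/s = 97.58 mph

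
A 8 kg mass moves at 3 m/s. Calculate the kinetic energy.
KE = ½mv² = ½(8)(3)² = 36.0 J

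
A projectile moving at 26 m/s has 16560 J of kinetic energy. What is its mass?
m = 2·KE/v² = 2·16560/(26)² = 48.99 kg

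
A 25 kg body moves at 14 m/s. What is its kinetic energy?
KE = ½mv² = ½(25)(14)² = 2450.0 J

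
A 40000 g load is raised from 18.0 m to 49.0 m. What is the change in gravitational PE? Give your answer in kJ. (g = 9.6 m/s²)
Convert to SI: m = 40.0 kg, Δh = 31.0 m
ΔPE = mgΔh = (40.0)(9.6)(31.0) = 11904.0 J = 11.9 kJ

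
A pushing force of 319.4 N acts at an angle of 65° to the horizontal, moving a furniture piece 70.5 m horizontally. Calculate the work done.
W = F·d·cosθ = (319.4)(70.5)cos(65°) = 9516 J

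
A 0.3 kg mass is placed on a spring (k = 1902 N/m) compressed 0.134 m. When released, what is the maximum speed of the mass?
½kx² = ½mv² ⇒ v = x√(k/m) = (0.134)√(1902/0.3) = 10.67 m/s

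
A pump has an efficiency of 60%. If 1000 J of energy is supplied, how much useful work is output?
W_out = η·W_in = 0.6·1000 = 600.0 J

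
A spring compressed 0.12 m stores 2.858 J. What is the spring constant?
k = 2·PE/x² = 2·2.858/(0.12)² = 396.9 N/m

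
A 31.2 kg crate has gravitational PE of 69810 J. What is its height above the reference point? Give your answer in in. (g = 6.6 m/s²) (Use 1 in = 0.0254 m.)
h = PE/(mg) = 69810.0/(31.2·6.6) = 339.015 m = 13350 in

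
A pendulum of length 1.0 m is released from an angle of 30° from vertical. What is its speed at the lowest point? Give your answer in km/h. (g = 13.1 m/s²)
h = L(1 − cosθ) = 1.0(1 − cos30°) = 0.133975 m
v = √(2gh) = √(2·13.1·0.133975) = 1.87354 m/s = 6.745 km/h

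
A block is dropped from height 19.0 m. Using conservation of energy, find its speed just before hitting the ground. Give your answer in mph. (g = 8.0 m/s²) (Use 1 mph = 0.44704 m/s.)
mgh = ½mv² ⇒ v = √(2gh) = √(2·8.0·19.0) = 17.4356 m/s = 39.0 mph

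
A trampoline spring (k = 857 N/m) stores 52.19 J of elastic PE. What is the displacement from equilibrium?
x = √(2·PE/k) = √(2·52.19/857) = 0.349 m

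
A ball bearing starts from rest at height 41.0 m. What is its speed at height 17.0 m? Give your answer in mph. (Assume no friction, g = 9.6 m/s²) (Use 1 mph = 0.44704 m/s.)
mgh₁ = mgh₂ + ½mv² ⇒ v = √(2g(h₁−h₂)) = √(2·9.6·24.0) = 21.4663 m/s = 48.02 mph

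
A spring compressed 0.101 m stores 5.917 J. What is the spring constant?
k = 2·PE/x² = 2·5.917/(0.101)² = 1160 N/m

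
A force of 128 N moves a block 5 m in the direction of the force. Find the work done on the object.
W = F·d = (128)(5) = 640.0 J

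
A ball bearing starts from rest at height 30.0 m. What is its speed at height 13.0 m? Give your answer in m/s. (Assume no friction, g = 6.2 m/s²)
mgh₁ = mgh₂ + ½mv² ⇒ v = √(2g(h₁−h₂)) = √(2·6.2·17.0) = 14.52 m/s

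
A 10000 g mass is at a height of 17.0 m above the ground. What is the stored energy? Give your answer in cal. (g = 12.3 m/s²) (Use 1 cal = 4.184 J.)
Convert to SI: m = 10.0 kg, h = 17.0 m
PE = mgh = (10.0)(12.3)(17.0) = 2091.0 J = 499.8 cal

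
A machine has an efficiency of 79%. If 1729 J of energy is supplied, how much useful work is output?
W_out = η·W_in = 0.79·1729 = 1365.91 J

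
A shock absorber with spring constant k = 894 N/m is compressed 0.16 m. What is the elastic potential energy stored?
PE = ½kx² = ½(894)(0.16)² = 11.44 J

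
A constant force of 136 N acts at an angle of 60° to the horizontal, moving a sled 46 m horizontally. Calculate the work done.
W = F·d·cosθ = (136)(46)cos(60°) = 3128 J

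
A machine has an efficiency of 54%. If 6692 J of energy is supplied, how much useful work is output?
W_out = η·W_in = 0.54·6692 = 3613.68 J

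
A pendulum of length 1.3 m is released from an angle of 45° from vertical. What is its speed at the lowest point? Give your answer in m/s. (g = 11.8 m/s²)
h = L(1 − cosθ) = 1.3(1 − cos45°) = 0.380761 m
v = √(2gh) = √(2·11.8·0.380761) = 2.998 m/s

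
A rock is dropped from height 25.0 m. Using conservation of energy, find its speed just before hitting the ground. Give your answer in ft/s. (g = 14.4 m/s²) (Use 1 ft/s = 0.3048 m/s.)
mgh = ½mv² ⇒ v = √(2gh) = √(2·14.4·25.0) = 26.8328 m/s = 88.03 ft/s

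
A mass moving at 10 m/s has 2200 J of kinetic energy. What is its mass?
m = 2·KE/v² = 2·2200/(10)² = 44.0 kg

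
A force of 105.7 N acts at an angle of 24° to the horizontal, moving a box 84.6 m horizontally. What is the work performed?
W = F·d·cosθ = (105.7)(84.6)cos(24°) = 8169 J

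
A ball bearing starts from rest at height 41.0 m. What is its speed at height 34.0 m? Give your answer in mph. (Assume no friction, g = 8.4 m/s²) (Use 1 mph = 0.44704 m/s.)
mgh₁ = mgh₂ + ½mv² ⇒ v = √(2g(h₁−h₂)) = √(2·8.4·7.0) = 10.8444 m/s = 24.26 mph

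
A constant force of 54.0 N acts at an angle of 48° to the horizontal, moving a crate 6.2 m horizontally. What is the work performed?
W = F·d·cosθ = (54.0)(6.2)cos(48°) = 224.0 J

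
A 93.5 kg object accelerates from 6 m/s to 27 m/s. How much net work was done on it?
W = ΔKE = ½m(v₂² − v₁²) = ½(93.5)(27² − 6²) = 32397.75 J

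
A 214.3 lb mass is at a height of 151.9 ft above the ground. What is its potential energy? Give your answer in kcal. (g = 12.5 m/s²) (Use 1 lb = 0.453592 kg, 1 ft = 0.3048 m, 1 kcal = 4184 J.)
Convert to SI: m = 97.2048 kg, h = 46.2991 m
PE = mgh = (97.2048)(12.5)(46.2991) = 56256.2 J = 13.45 kcal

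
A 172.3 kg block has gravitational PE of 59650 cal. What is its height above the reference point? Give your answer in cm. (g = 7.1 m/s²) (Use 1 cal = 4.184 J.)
Convert to SI: m = 172.3 kg, PE = 249576 J
h = PE/(mg) = 249576/(172.3·7.1) = 204.013 m = 20400 cm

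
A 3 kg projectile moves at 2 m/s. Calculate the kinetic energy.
KE = ½mv² = ½(3)(2)² = 6.0 J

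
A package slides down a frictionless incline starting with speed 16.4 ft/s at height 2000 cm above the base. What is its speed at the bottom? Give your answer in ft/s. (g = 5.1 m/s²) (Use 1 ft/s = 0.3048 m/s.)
Convert to SI: v₀ = 4.99872 m/s, h = 20.0 m
½mv₀² + mgh = ½mv² ⇒ v = √(v₀² + 2gh) = √(4.99872² + 2·5.1·20.0) = 15.1323 m/s = 49.65 ft/s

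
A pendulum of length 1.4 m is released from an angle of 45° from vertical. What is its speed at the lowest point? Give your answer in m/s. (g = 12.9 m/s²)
h = L(1 − cosθ) = 1.4(1 − cos45°) = 0.410051 m
v = √(2gh) = √(2·12.9·0.410051) = 3.253 m/s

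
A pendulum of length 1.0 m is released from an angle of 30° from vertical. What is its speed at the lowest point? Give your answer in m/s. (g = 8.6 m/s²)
h = L(1 − cosθ) = 1.0(1 − cos30°) = 0.133975 m
v = √(2gh) = √(2·8.6·0.133975) = 1.518 m/s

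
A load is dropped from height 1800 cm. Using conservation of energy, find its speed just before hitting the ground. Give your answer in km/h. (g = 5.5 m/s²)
Convert to SI: h = 18.0 m
mgh = ½mv² ⇒ v = √(2gh) = √(2·5.5·18.0) = 14.0712 m/s = 50.66 km/h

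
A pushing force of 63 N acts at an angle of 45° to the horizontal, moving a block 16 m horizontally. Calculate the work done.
W = F·d·cosθ = (63)(16)cos(45°) = 712.8 J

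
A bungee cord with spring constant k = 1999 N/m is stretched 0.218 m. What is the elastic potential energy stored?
PE = ½kx² = ½(1999)(0.218)² = 47.5 J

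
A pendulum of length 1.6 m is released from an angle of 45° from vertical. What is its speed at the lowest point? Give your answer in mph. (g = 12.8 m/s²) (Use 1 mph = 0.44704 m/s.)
h = L(1 − cosθ) = 1.6(1 − cos45°) = 0.468629 m
v = √(2gh) = √(2·12.8·0.468629) = 3.46366 m/s = 7.748 mph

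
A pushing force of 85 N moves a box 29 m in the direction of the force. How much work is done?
W = F·d = (85)(29) = 2465 J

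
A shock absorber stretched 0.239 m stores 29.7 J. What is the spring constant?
k = 2·PE/x² = 2·29.7/(0.239)² = 1040 N/m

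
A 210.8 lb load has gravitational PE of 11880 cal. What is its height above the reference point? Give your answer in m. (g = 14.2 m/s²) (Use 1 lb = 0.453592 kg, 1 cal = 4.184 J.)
Convert to SI: m = 95.6172 kg, PE = 49705.9 J
h = PE/(mg) = 49705.9/(95.6172·14.2) = 36.61 m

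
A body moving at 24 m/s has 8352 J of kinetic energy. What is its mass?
m = 2·KE/v² = 2·8352/(24)² = 29.0 kg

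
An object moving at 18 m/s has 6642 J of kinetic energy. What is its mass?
m = 2·KE/v² = 2·6642/(18)² = 41.0 kg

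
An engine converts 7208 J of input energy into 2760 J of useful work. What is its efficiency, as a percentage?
η = W_out/W_in = 2760/7208 = 38.29%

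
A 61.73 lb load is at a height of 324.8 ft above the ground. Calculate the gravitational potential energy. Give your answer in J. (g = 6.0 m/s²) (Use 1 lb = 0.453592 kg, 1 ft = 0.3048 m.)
Convert to SI: m = 28.0002 kg, h = 98.999 m
PE = mgh = (28.0002)(6.0)(98.999) = 16630 J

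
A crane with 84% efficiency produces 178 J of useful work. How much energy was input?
W_in = W_out/η = 178/0.84 = 211.9 J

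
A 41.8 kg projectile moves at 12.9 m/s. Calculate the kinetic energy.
KE = ½mv² = ½(41.8)(12.9)² = 3478 J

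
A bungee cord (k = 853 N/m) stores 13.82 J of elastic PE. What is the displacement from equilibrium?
x = √(2·PE/k) = √(2·13.82/853) = 0.18 m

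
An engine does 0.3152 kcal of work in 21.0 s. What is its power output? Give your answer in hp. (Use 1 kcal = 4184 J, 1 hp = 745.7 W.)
Convert to SI: W = 1318.8 J, t = 21.0 s
P = W/t = 1318.8/21.0 = 62.7998 W = 0.08422 hp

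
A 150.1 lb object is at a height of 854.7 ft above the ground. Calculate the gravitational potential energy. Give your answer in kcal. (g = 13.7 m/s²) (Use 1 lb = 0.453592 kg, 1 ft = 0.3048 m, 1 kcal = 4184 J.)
Convert to SI: m = 68.0842 kg, h = 260.513 m
PE = mgh = (68.0842)(13.7)(260.513) = 242994 J = 58.08 kcal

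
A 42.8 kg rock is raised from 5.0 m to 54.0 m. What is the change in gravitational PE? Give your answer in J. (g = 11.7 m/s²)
ΔPE = mgΔh = (42.8)(11.7)(49.0) = 24540 J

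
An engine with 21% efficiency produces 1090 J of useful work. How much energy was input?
W_in = W_out/η = 1090/0.21 = 5190 J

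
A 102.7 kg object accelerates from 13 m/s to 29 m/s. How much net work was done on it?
W = ΔKE = ½m(v₂² − v₁²) = ½(102.7)(29² − 13²) = 34507.2 J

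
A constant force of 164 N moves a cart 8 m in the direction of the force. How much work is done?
W = F·d = (164)(8) = 1312 J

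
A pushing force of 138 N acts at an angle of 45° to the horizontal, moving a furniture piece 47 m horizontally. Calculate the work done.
W = F·d·cosθ = (138)(47)cos(45°) = 4586 J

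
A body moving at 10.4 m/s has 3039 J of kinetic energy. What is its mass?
m = 2·KE/v² = 2·3039/(10.4)² = 56.19 kg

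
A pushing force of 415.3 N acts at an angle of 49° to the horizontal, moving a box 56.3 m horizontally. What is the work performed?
W = F·d·cosθ = (415.3)(56.3)cos(49°) = 15340 J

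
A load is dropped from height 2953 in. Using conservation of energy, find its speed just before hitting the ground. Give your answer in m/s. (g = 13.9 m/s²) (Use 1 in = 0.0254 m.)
Convert to SI: h = 75.0062 m
mgh = ½mv² ⇒ v = √(2gh) = √(2·13.9·75.0062) = 45.66 m/s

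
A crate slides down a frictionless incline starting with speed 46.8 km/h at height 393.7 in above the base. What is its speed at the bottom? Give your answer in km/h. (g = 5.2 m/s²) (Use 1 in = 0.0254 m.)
Convert to SI: v₀ = 13.0 m/s, h = 9.99998 m
½mv₀² + mgh = ½mv² ⇒ v = √(v₀² + 2gh) = √(13.0² + 2·5.2·9.99998) = 16.5227 m/s = 59.48 km/h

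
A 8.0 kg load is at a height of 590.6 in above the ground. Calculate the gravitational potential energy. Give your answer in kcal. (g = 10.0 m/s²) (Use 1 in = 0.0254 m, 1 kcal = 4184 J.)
Convert to SI: m = 8.0 kg, h = 15.0012 m
PE = mgh = (8.0)(10.0)(15.0012) = 1200.1 J = 0.2868 kcal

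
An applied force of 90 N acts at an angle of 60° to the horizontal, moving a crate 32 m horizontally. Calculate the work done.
W = F·d·cosθ = (90)(32)cos(60°) = 1440 J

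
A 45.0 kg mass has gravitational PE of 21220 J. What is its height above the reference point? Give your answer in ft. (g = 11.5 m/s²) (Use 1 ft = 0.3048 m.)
h = PE/(mg) = 21220.0/(45.0·11.5) = 41.0048 m = 134.5 ft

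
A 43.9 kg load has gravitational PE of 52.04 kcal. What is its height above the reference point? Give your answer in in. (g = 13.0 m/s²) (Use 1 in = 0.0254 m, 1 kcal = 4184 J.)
Convert to SI: m = 43.9 kg, PE = 217735 J
h = PE/(mg) = 217735/(43.9·13.0) = 381.523 m = 15020 in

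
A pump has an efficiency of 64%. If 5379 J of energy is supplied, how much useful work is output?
W_out = η·W_in = 0.64·5379 = 3442.56 J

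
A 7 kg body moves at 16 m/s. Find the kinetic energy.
KE = ½mv² = ½(7)(16)² = 896.0 J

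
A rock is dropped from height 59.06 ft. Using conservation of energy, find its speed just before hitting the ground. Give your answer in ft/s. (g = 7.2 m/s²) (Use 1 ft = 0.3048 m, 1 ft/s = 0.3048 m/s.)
Convert to SI: h = 18.0015 m
mgh = ½mv² ⇒ v = √(2gh) = √(2·7.2·18.0015) = 16.1004 m/s = 52.82 ft/s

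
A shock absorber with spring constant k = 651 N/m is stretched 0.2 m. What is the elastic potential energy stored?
PE = ½kx² = ½(651)(0.2)² = 13.02 J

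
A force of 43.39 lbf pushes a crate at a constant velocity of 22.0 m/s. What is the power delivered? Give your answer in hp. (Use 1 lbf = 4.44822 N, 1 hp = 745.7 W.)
Convert to SI: F = 193.008 N, v = 22.0 m/s
P = Fv = (193.008)(22.0) = 4246.18 W = 5.694 hp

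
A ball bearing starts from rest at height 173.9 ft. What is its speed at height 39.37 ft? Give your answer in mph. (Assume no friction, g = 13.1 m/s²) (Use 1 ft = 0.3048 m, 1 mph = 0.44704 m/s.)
Convert to SI: h₁−h₂ = 41.0047 m
mgh₁ = mgh₂ + ½mv² ⇒ v = √(2g(h₁−h₂)) = √(2·13.1·41.0047) = 32.7769 m/s = 73.32 mph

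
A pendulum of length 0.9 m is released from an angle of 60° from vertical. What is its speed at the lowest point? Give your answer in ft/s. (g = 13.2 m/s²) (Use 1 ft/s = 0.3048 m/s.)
h = L(1 − cosθ) = 0.9(1 − cos60°) = 0.45 m
v = √(2gh) = √(2·13.2·0.45) = 3.44674 m/s = 11.31 ft/s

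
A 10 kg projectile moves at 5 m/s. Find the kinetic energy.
KE = ½mv² = ½(10)(5)² = 125.0 J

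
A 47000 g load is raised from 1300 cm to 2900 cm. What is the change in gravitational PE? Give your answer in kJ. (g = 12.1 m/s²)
Convert to SI: m = 47.0 kg, Δh = 16.0 m
ΔPE = mgΔh = (47.0)(12.1)(16.0) = 9099.2 J = 9.099 kJ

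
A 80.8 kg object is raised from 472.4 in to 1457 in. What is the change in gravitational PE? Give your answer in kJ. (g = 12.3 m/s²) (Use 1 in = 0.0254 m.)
Convert to SI: m = 80.8 kg, Δh = 25.0088 m
ΔPE = mgΔh = (80.8)(12.3)(25.0088) = 24854.8 J = 24.85 kJ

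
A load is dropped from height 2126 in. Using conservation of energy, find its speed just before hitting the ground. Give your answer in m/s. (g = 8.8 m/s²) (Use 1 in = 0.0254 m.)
Convert to SI: h = 54.0004 m
mgh = ½mv² ⇒ v = √(2gh) = √(2·8.8·54.0004) = 30.83 m/s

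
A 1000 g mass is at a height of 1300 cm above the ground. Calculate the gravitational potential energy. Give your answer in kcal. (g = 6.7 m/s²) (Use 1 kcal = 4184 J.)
Convert to SI: m = 1.0 kg, h = 13.0 m
PE = mgh = (1.0)(6.7)(13.0) = 87.1 J = 0.02082 kcal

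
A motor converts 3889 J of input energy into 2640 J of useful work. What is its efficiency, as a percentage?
η = W_out/W_in = 2640/3889 = 67.88%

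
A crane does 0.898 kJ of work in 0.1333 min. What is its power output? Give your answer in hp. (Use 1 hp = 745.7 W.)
Convert to SI: W = 898.0 J, t = 7.998 s
P = W/t = 898.0/7.998 = 112.278 W = 0.1506 hp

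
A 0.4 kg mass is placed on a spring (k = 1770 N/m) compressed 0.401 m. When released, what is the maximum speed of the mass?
½kx² = ½mv² ⇒ v = x√(k/m) = (0.401)√(1770/0.4) = 26.67 m/s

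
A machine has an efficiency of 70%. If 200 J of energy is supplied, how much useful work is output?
W_out = η·W_in = 0.7·200 = 140.0 J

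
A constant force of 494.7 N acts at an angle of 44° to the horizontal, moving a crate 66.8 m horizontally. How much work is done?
W = F·d·cosθ = (494.7)(66.8)cos(44°) = 23770 J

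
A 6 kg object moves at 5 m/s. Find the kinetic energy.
KE = ½mv² = ½(6)(5)² = 75.0 J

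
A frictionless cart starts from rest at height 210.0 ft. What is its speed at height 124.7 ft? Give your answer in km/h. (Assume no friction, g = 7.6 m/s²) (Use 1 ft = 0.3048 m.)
Convert to SI: h₁−h₂ = 25.9994 m
mgh₁ = mgh₂ + ½mv² ⇒ v = √(2g(h₁−h₂)) = √(2·7.6·25.9994) = 19.8794 m/s = 71.57 km/h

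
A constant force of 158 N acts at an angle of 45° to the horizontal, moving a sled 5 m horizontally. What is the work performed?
W = F·d·cosθ = (158)(5)cos(45°) = 558.6 J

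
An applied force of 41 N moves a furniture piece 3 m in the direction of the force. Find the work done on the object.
W = F·d = (41)(3) = 123.0 J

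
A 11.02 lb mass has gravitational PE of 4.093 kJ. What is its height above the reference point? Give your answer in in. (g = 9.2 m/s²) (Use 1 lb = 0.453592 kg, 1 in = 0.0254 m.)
Convert to SI: m = 4.99858 kg, PE = 4093.0 J
h = PE/(mg) = 4093.0/(4.99858·9.2) = 89.0035 m = 3504 in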